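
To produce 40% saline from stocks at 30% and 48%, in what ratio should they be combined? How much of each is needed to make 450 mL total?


Let x parts of 30% mix with y parts of 48%.
30x + 48y = 40(x + y)
30x + 48y = 40x + 40y
x(30 - 40) = y(40 - 48)
x/y = (48 - 40)/(40 - 30) = 8/10
Simplify: 4:5
Total parts = 9; one part = 450/9 = 50.00 mL
30% solution: 4×50.00 = 200.00 mL
48% solution: 5×50.00 = 250.00 mL
= ratio 4:5; 200.00 mL and 250.00 mL

ratio 4:5; 200.00 mL and 250.00 mL


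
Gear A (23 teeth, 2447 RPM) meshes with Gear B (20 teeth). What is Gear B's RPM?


Gear ratio = 23:20 = 23:20
RPM_B = RPM_A × (teeth_A / teeth_B)
= 2447 × (23/20)
= 2814.1 RPM

2814.1 RPM


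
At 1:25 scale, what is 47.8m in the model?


Model size = real / scale
= 47.8 / 25
= 1.9120 m

1.9120 m


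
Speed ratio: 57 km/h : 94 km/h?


Ratio = 57:94
GCD = 1
Simplified = 57:94
Time ratio (same distance) = 94:57
Speed ratio = 57:94

57:94


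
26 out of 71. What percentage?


Percentage = (part / whole) × 100
= (26 / 71) × 100
≈ 36.62%

36.62%


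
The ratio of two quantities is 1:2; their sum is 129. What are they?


Let A = 1k, B = 2k.
1k + 2k = 129
3k = 129 → k = 129/3 = 43
A = 1×43 = 43, B = 2×43 = 86
= A = 43, B = 86

A = 43, B = 86


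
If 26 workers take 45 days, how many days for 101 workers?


Inverse proportion: x × y = constant
k = 26 × 45 = 1170
y₂ = k / 101 = 1170 / 101
= 11.58

11.58


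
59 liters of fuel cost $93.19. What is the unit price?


Unit rate = total / quantity
= 93.19 / 59
= $1.58 per unit

$1.58 per unit


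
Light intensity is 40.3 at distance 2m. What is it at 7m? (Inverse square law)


I₁d₁² = I₂d₂²
I₂ = I₁ × (d₁/d₂)²
= 40.3 × (2/7)²
= 40.3 × 4/49
= 161.2/49
≈ 3.2898

3.2898


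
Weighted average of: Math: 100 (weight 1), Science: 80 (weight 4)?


Numerator = 100×1 + 80×4
= 100 + 320
= 420
Total weight = 5
Weighted avg = 420/5
= 84.00

84.00


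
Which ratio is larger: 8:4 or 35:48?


8/4 = 2.0000
35/48 = 0.7292
2.0000 > 0.7292, so 8:4 is greater
= 8:4

8:4


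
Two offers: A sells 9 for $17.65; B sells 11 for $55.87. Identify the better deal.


Deal A: $17.65/9 = $1.9611/unit
Deal B: $55.87/11 = $5.0791/unit
A is cheaper per unit
= Deal A

Deal A


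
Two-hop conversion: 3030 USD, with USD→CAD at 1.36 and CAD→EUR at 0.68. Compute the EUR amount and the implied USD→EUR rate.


Step 1: 3030 USD × 1.36 = 4120.80 CAD
Step 2: 4120.80 CAD × 0.68 = 2802.14 EUR
Implied rate USD→EUR = 1.36 × 0.68 = 0.9248
= 2802.14 EUR; implied rate 0.9248 EUR/USD

2802.14 EUR; implied rate 0.9248 EUR/USD


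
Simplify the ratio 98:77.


GCD(98, 77) = 7
98/7 : 77/7
= 14:11

14:11


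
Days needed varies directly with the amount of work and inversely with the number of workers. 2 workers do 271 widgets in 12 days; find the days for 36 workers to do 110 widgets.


Days ∝ work / workers, so d₂ = d₁ × (m₁/m₂) × (w₂/w₁)
Workers factor (inverse): 2/36 ≈ 0.0556
Work factor (direct): 110/271 ≈ 0.4059
d₂ = 12 × 2/36 × 110/271 = (12 × 2 × 110) / (36 × 271) = 2640/9756
≈ 0.27 days

0.27 days


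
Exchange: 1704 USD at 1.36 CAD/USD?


Amount × rate = 1704 × 1.36
= 2317.44 CAD

2317.44 CAD


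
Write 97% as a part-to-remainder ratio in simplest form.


97% means 97 parts out of 100; remainder = 3
Part : remainder = 97:3
GCD = 1
= 97:3

97:3


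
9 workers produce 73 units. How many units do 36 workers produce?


Direct proportion: y/x = constant
k = 73/9 ≈ 8.1111
y₂ = k × 36 = 73 × 36 / 9 = 2628/9
= 292.00

292.00


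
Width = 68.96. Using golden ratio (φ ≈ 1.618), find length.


φ = (1 + √5) / 2 ≈ 1.618
Length = width × φ = 68.96 × 1.618 = 111.57728
≈ 111.58

111.58


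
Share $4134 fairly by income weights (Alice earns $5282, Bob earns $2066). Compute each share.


Total income = 5282 + 2066 = $7348
Alice: $4134 × 5282/7348 = $2971.66
Bob: $4134 × 2066/7348 = $1162.34
= Alice: $2971.66, Bob: $1162.34

Alice: $2971.66, Bob: $1162.34


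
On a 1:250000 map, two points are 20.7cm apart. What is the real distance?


Real distance = map distance × scale
= 20.7cm × 250000
= 5175000 cm = 51750.0 m
= 51.750 km

51.750 km


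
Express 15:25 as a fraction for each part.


Total parts = 15 + 25 = 40
First part: 15/40 = 3/8
Second part: 25/40 = 5/8
= 3/8 and 5/8

3/8 and 5/8


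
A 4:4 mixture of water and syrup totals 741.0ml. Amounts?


Total parts = 4 + 4 = 8
water: 741.0 × 4/8 = 370.5ml
syrup: 741.0 × 4/8 = 370.5ml
= 370.5ml and 370.5ml

370.5ml and 370.5ml


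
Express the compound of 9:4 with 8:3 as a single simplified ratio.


Compound ratio = (9×8) : (4×3)
= 72:12
GCD = 12
= 6:1

6:1


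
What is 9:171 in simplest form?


GCD(9, 171) = 9
9/9 : 171/9
= 1:19

1:19


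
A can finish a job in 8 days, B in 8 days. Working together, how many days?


Rate of A = 1/8 per day
Rate of B = 1/8 per day
Combined rate = 1/8 + 1/8 = 16/64 = 0.2500 per day
Days = 1 / combined rate = 64/16
= 4.00 days

4.00 days


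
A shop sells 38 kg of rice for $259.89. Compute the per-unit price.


Unit rate = total / quantity
= 259.89 / 38
= $6.84 per unit

$6.84 per unit


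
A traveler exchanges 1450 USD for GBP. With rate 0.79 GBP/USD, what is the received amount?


Amount × rate = 1450 × 0.79
= 1145.50 GBP

1145.50 GBP


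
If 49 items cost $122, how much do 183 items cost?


Direct proportion: y/x = constant
k = 122/49 ≈ 2.4898
y₂ = k × 183 = 122 × 183 / 49 = 22326/49
≈ 455.63

455.63


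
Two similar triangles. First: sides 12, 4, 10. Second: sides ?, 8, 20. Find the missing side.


Scale factor = 8/4 = 2
Missing side = 12 × 2
= 24.0

24.0


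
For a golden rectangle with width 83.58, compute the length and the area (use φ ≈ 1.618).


φ = (1 + √5) / 2 ≈ 1.618
Length = width × φ = 83.58 × 1.618 = 135.23244
≈ 135.23
Area = width × length = 83.58 × 135.23244 = 11302.7273352 ≈ 11302.73
= Length: 135.23, Area: 11302.73

Length: 135.23, Area: 11302.73


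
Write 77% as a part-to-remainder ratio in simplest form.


77% means 77 parts out of 100; remainder = 23
Part : remainder = 77:23
GCD = 1
= 77:23

77:23


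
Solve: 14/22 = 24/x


Cross multiply: 14 × x = 22 × 24
14x = 528
x = 528 / 14
= 37.71

37.71


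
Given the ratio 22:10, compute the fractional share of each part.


Total parts = 22 + 10 = 32
First part: 22/32 = 11/16
Second part: 10/32 = 5/16
= 11/16 and 5/16

11/16 and 5/16


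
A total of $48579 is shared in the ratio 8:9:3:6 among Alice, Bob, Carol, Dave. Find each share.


Total parts = 8 + 9 + 3 + 6 = 26
Alice: 48579 × 8/26 = 14947.38
Bob: 48579 × 9/26 = 16815.81
Carol: 48579 × 3/26 = 5605.27
Dave: 48579 × 6/26 = 11210.54
= Alice: $14947.38, Bob: $16815.81, Carol: $5605.27, Dave: $11210.54

Alice: $14947.38, Bob: $16815.81, Carol: $5605.27, Dave: $11210.54


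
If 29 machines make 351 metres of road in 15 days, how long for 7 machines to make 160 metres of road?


Days ∝ work / workers, so d₂ = d₁ × (m₁/m₂) × (w₂/w₁)
Workers factor (inverse): 29/7 ≈ 4.1429
Work factor (direct): 160/351 ≈ 0.4558
d₂ = 15 × 29/7 × 160/351 = (15 × 29 × 160) / (7 × 351) = 69600/2457
≈ 28.33 days

28.33 days


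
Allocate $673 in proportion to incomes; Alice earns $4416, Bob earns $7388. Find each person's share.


Total income = 4416 + 7388 = $11804
Alice: $673 × 4416/11804 = $251.78
Bob: $673 × 7388/11804 = $421.22
= Alice: $251.78, Bob: $421.22

Alice: $251.78, Bob: $421.22


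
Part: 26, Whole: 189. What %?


Percentage = (part / whole) × 100
= (26 / 189) × 100
≈ 13.76%

13.76%


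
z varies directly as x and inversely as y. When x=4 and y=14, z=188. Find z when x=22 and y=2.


z = k·x/y
Solve for k using the known point: k = z·y/x = 188×14/4 = 2632/4 = 658.0000
Now evaluate at x=22, y=2:
z = k × 22 / 2 = (2632 × 22) / (4 × 2) = 57904/8
= 7238.0000

7238.0000


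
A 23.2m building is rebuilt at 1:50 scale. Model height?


Model size = real / scale
= 23.2 / 50
= 0.4640 m

0.4640 m


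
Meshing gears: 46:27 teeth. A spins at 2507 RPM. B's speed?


Gear ratio = 46:27 = 46:27
RPM_B = RPM_A × (teeth_A / teeth_B)
= 2507 × (46/27)
= 4271.2 RPM

4271.2 RPM


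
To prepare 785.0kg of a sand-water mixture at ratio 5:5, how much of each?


Total parts = 5 + 5 = 10
sand: 785.0 × 5/10 = 392.5kg
water: 785.0 × 5/10 = 392.5kg
= 392.5kg and 392.5kg

392.5kg and 392.5kg


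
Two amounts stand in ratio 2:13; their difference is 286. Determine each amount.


Let A = 2k, B = 13k.
13k - 2k = 286
11k = 286 → k = 286/11 = 26
A = 2×26 = 52, B = 13×26 = 338
= A = 52, B = 338

A = 52, B = 338


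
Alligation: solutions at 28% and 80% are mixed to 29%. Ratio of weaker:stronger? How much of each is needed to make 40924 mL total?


Let x parts of 28% mix with y parts of 80%.
28x + 80y = 29(x + y)
28x + 80y = 29x + 29y
x(28 - 29) = y(29 - 80)
x/y = (80 - 29)/(29 - 28) = 51/1
Simplify: 51:1
Total parts = 52; one part = 40924/52 = 787.00 mL
28% solution: 51×787.00 = 40137.00 mL
80% solution: 1×787.00 = 787.00 mL
= ratio 51:1; 40137.00 mL and 787.00 mL

ratio 51:1; 40137.00 mL and 787.00 mL


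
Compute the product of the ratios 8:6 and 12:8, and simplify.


Compound ratio = (8×12) : (6×8)
= 96:48
GCD = 48
= 2:1

2:1


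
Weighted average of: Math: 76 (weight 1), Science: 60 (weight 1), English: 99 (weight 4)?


Numerator = 76×1 + 60×1 + 99×4
= 76 + 60 + 396
= 532
Total weight = 6
Weighted avg = 532/6
= 88.67

88.67


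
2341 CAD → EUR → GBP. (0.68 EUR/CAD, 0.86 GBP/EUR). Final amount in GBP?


Step 1: 2341 CAD × 0.68 = 1591.88 EUR
Step 2: 1591.88 EUR × 0.86 = 1369.02 GBP
Implied rate CAD→GBP = 0.68 × 0.86 = 0.5848
= 1369.02 GBP

1369.02 GBP


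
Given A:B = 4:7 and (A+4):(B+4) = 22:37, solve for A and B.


Let A = 4k, B = 7k.
(4k + 4) / (7k + 4) = 22/37
Cross-multiply: 37(4k + 4) = 22(7k + 4)
148k + 148 = 154k + 88
148k - 154k = 88 - 148
-6k = -60
k = -60/-6 = 10
A = 4×10 = 40, B = 7×10 = 70
= A = 40, B = 70

A = 40, B = 70


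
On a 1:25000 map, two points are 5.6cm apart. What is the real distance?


Real distance = map distance × scale
= 5.6cm × 25000
= 140000 cm = 1400.0 m
= 1.400 km

1.400 km


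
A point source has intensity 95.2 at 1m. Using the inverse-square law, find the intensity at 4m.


I₁d₁² = I₂d₂²
I₂ = I₁ × (d₁/d₂)²
= 95.2 × (1/4)²
= 95.2 × 1/16
= 95.2/16
= 5.9500

5.9500


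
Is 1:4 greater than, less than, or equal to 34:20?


1/4 = 0.2500
34/20 = 1.7000
0.2500 < 1.7000, so 1:4 is less
= less than

less than


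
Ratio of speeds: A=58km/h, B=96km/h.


Ratio = 58:96
GCD = 2
Simplified = 29:48
Time ratio (same distance) = 48:29
Speed ratio = 29:48

29:48


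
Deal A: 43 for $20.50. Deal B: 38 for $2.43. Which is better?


Deal A: $20.50/43 = $0.4767/unit
Deal B: $2.43/38 = $0.0639/unit
B is cheaper per unit
= Deal B

Deal B


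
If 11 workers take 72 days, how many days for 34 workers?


Inverse proportion: x × y = constant
k = 11 × 72 = 792
y₂ = k / 34 = 792 / 34
= 23.29

23.29


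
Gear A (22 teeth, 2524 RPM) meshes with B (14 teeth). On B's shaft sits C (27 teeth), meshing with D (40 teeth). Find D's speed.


Stage 1: RPM_B = RPM_A × t_A/t_B = 2524 × 22/14 = 55528/14 ≈ 3966.29
B and C share a shaft → RPM_C = RPM_B
Stage 2: RPM_D = RPM_C × t_C/t_D = RPM_A × (t_A×t_C)/(t_B×t_D)
Overall ratio = (22×27)/(14×40) = 594/560
RPM_D = 2524 × 594/560 = 1499256/560
≈ 2677.24 RPM

2677.24 RPM


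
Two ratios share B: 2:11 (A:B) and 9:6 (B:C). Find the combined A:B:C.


Match B: multiply A:B by 9 → 18:99
Multiply B:C by 11 → 99:66
Combined: 18:99:66
GCD = 3
= 6:33:22

6:33:22


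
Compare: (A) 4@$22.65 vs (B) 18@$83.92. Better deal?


Deal A: $22.65/4 = $5.6625/unit
Deal B: $83.92/18 = $4.6622/unit
B is cheaper per unit
= Deal B

Deal B


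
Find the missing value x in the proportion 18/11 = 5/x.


Cross multiply: 18 × x = 11 × 5
18x = 55
x = 55 / 18
= 3.06

3.06


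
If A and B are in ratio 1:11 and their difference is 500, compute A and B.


Let A = 1k, B = 11k.
11k - 1k = 500
10k = 500 → k = 500/10 = 50
A = 1×50 = 50, B = 11×50 = 550
= A = 50, B = 550

A = 50, B = 550


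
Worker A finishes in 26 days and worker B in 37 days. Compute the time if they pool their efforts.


Rate of A = 1/26 per day
Rate of B = 1/37 per day
Combined rate = 1/26 + 1/37 = 63/962 ≈ 0.0655 per day
Days = 1 / combined rate = 962/63
≈ 15.27 days

15.27 days


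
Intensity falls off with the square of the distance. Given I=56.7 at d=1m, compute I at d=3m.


I₁d₁² = I₂d₂²
I₂ = I₁ × (d₁/d₂)²
= 56.7 × (1/3)²
= 56.7 × 1/9
= 56.7/9
= 6.3000

6.3000


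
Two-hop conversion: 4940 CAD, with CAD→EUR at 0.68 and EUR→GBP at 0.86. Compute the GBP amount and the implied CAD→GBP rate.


Step 1: 4940 CAD × 0.68 = 3359.20 EUR
Step 2: 3359.20 EUR × 0.86 = 2888.91 GBP
Implied rate CAD→GBP = 0.68 × 0.86 = 0.5848
= 2888.91 GBP; implied rate 0.5848 GBP/CAD

2888.91 GBP; implied rate 0.5848 GBP/CAD


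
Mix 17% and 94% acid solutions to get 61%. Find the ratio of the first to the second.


Let x parts of 17% mix with y parts of 94%.
17x + 94y = 61(x + y)
17x + 94y = 61x + 61y
x(17 - 61) = y(61 - 94)
x/y = (94 - 61)/(61 - 17) = 33/44
Simplify: 3:4
= 3:4

3:4


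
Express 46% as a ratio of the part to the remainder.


46% means 46 parts out of 100; remainder = 54
Part : remainder = 46:54
GCD = 2
= 23:27

23:27


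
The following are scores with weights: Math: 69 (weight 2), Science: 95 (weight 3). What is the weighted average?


Numerator = 69×2 + 95×3
= 138 + 285
= 423
Total weight = 5
Weighted avg = 423/5
= 84.60

84.60


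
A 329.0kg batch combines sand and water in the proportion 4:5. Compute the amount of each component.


Total parts = 4 + 5 = 9
sand: 329.0 × 4/9 = 146.2kg
water: 329.0 × 5/9 = 182.8kg
= 146.2kg and 182.8kg

146.2kg and 182.8kg


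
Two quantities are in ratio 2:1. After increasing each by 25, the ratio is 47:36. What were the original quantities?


Let A = 2k, B = 1k.
(2k + 25) / (1k + 25) = 47/36
Cross-multiply: 36(2k + 25) = 47(1k + 25)
72k + 900 = 47k + 1175
72k - 47k = 1175 - 900
25k = 275
k = 275/25 = 11
A = 2×11 = 22, B = 1×11 = 11
= A = 22, B = 11

A = 22, B = 11


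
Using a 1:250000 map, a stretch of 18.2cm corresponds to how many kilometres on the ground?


Real distance = map distance × scale
= 18.2cm × 250000
= 4550000 cm = 45500.0 m
= 45.500 km

45.500 km


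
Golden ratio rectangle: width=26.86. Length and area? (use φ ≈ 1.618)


φ = (1 + √5) / 2 ≈ 1.618
Length = width × φ = 26.86 × 1.618 = 43.45948
≈ 43.46
Area = width × length = 26.86 × 43.45948 = 1167.3216328 ≈ 1167.32
= Length: 43.46, Area: 1167.32

Length: 43.46, Area: 1167.32


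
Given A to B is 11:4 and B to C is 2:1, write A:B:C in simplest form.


Match B: multiply A:B by 2 → 22:8
Multiply B:C by 4 → 8:4
Combined: 22:8:4
GCD = 2
= 11:4:2

11:4:2


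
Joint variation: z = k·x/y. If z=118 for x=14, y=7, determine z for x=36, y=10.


z = k·x/y
Solve for k using the known point: k = z·y/x = 118×7/14 = 826/14 = 59.0000
Now evaluate at x=36, y=10:
z = k × 36 / 10 = (826 × 36) / (14 × 10) = 29736/140
= 212.4000

212.4000


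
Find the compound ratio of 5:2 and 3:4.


Compound ratio = (5×3) : (2×4)
= 15:8
GCD = 1
= 15:8

15:8


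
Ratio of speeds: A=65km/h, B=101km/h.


Ratio = 65:101
GCD = 1
Simplified = 65:101
Time ratio (same distance) = 101:65
Speed ratio = 65:101

65:101


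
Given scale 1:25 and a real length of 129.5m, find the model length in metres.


Model size = real / scale
= 129.5 / 25
= 5.1800 m

5.1800 m


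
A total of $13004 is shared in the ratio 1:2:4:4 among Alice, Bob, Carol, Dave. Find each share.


Total parts = 1 + 2 + 4 + 4 = 11
Alice: 13004 × 1/11 = 1182.18
Bob: 13004 × 2/11 = 2364.36
Carol: 13004 × 4/11 = 4728.73
Dave: 13004 × 4/11 = 4728.73
= Alice: $1182.18, Bob: $2364.36, Carol: $4728.73, Dave: $4728.73

Alice: $1182.18, Bob: $2364.36, Carol: $4728.73, Dave: $4728.73


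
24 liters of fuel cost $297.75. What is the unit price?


Unit rate = total / quantity
= 297.75 / 24
= $12.41 per unit

$12.41 per unit


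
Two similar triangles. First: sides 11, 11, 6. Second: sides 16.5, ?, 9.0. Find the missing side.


Scale factor = 16.5/11 = 1.5
Missing side = 11 × 1.5
= 16.5

16.5


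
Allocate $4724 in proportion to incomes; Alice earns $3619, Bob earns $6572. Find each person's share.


Total income = 3619 + 6572 = $10191
Alice: $4724 × 3619/10191 = $1677.57
Bob: $4724 × 6572/10191 = $3046.43
= Alice: $1677.57, Bob: $3046.43

Alice: $1677.57, Bob: $3046.43


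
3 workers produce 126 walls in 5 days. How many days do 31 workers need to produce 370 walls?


Days ∝ work / workers, so d₂ = d₁ × (m₁/m₂) × (w₂/w₁)
Workers factor (inverse): 3/31 ≈ 0.0968
Work factor (direct): 370/126 ≈ 2.9365
d₂ = 5 × 3/31 × 370/126 = (5 × 3 × 370) / (31 × 126) = 5550/3906
≈ 1.42 days

1.42 days


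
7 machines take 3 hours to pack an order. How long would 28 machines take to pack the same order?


Inverse proportion: x × y = constant
k = 7 × 3 = 21
y₂ = k / 28 = 21 / 28
= 0.75

0.75


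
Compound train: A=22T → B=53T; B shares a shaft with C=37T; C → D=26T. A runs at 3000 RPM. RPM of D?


Stage 1: RPM_B = RPM_A × t_A/t_B = 3000 × 22/53 = 66000/53 ≈ 1245.28
B and C share a shaft → RPM_C = RPM_B
Stage 2: RPM_D = RPM_C × t_C/t_D = RPM_A × (t_A×t_C)/(t_B×t_D)
Overall ratio = (22×37)/(53×26) = 814/1378
RPM_D = 3000 × 814/1378 = 2442000/1378
≈ 1772.13 RPM

1772.13 RPM


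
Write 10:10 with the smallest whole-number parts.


GCD(10, 10) = 10
10/10 : 10/10
= 1:1

1:1


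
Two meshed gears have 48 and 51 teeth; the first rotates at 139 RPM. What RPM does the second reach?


Gear ratio = 48:51 = 16:17
RPM_B = RPM_A × (teeth_A / teeth_B)
= 139 × (48/51)
= 130.8 RPM

130.8 RPM


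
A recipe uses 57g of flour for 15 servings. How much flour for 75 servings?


Direct proportion: y/x = constant
k = 57/15 = 3.8000
y₂ = k × 75 = 57 × 75 / 15 = 4275/15
= 285.00

285.00


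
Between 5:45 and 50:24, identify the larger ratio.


5/45 = 0.1111
50/24 = 2.0833
0.1111 < 2.0833, so 5:45 is less
= 50:24

50:24


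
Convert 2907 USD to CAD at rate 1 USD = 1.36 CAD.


Amount × rate = 2907 × 1.36
= 3953.52 CAD

3953.52 CAD


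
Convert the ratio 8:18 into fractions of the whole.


Total parts = 8 + 18 = 26
First part: 8/26 = 4/13
Second part: 18/26 = 9/13
= 4/13 and 9/13

4/13 and 9/13


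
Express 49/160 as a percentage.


Percentage = (part / whole) × 100
= (49 / 160) × 100
≈ 30.63%

30.63%


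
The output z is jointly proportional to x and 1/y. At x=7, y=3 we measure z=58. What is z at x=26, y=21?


z = k·x/y
Solve for k using the known point: k = z·y/x = 58×3/7 = 174/7 ≈ 24.8571
Now evaluate at x=26, y=21:
z = k × 26 / 21 = (174 × 26) / (7 × 21) = 4524/147
≈ 30.7755

30.7755


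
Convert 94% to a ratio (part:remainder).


94% means 94 parts out of 100; remainder = 6
Part : remainder = 94:6
GCD = 2
= 47:3

47:3


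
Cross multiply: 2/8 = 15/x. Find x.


Cross multiply: 2 × x = 8 × 15
2x = 120
x = 120 / 2
= 60.00

60.00


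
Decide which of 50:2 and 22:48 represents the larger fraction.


50/2 = 25.0000
22/48 = 0.4583
25.0000 > 0.4583, so 50:2 is greater
= 50:2

50:2


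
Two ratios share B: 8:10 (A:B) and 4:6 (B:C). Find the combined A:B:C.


Match B: multiply A:B by 4 → 32:40
Multiply B:C by 10 → 40:60
Combined: 32:40:60
GCD = 4
= 8:10:15

8:10:15


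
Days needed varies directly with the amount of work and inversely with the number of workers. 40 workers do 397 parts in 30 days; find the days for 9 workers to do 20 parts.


Days ∝ work / workers, so d₂ = d₁ × (m₁/m₂) × (w₂/w₁)
Workers factor (inverse): 40/9 ≈ 4.4444
Work factor (direct): 20/397 ≈ 0.0504
d₂ = 30 × 40/9 × 20/397 = (30 × 40 × 20) / (9 × 397) = 24000/3573
≈ 6.72 days

6.72 days


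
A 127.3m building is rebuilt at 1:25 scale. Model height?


Model size = real / scale
= 127.3 / 25
= 5.0920 m

5.0920 m


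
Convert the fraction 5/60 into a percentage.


Percentage = (part / whole) × 100
= (5 / 60) × 100
≈ 8.33%

8.33%


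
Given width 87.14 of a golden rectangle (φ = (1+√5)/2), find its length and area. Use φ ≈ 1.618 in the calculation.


φ = (1 + √5) / 2 ≈ 1.618
Length = width × φ = 87.14 × 1.618 = 140.99252
≈ 140.99
Area = width × length = 87.14 × 140.99252 = 12286.0881928 ≈ 12286.09
= Length: 140.99, Area: 12286.09

Length: 140.99, Area: 12286.09


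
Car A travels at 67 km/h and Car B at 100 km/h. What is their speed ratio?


Ratio = 67:100
GCD = 1
Simplified = 67:100
Time ratio (same distance) = 100:67
Speed ratio = 67:100

67:100


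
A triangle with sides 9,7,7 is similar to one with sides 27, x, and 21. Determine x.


Scale factor = 27/9 = 3
Missing side = 7 × 3
= 21.0

21.0


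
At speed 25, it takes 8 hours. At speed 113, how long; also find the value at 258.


Inverse proportion: x × y = constant
k = 25 × 8 = 200
At x=113: k/113 = 1.77
At x=258: k/258 = 0.78
= 1.77 and 0.78

1.77 and 0.78


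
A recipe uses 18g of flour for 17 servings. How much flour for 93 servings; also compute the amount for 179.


Direct proportion: y/x = constant
k = 18/17 ≈ 1.0588
y at x=93: k × 93 = 18 × 93 / 17 = 1674/17 ≈ 98.47
y at x=179: k × 179 = 18 × 179 / 17 = 3222/17 ≈ 189.53
= 98.47 and 189.53

98.47 and 189.53


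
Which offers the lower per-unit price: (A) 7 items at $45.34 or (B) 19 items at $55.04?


Deal A: $45.34/7 = $6.4771/unit
Deal B: $55.04/19 = $2.8968/unit
B is cheaper per unit
= Deal B

Deal B


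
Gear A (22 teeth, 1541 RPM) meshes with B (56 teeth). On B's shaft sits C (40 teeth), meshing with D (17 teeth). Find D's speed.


Stage 1: RPM_B = RPM_A × t_A/t_B = 1541 × 22/56 = 33902/56 ≈ 605.39
B and C share a shaft → RPM_C = RPM_B
Stage 2: RPM_D = RPM_C × t_C/t_D = RPM_A × (t_A×t_C)/(t_B×t_D)
Overall ratio = (22×40)/(56×17) = 880/952
RPM_D = 1541 × 880/952 = 1356080/952
≈ 1424.45 RPM

1424.45 RPM


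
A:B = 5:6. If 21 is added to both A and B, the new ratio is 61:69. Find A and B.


Let A = 5k, B = 6k.
(5k + 21) / (6k + 21) = 61/69
Cross-multiply: 69(5k + 21) = 61(6k + 21)
345k + 1449 = 366k + 1281
345k - 366k = 1281 - 1449
-21k = -168
k = -168/-21 = 8
A = 5×8 = 40, B = 6×8 = 48
= A = 40, B = 48

A = 40, B = 48


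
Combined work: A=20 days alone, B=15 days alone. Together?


Rate of A = 1/20 per day
Rate of B = 1/15 per day
Combined rate = 1/20 + 1/15 = 35/300 ≈ 0.1167 per day
Days = 1 / combined rate = 300/35
≈ 8.57 days

8.57 days


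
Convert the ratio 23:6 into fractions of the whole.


Total parts = 23 + 6 = 29
First part: 23/29 = 23/29
Second part: 6/29 = 6/29
= 23/29 and 6/29

23/29 and 6/29


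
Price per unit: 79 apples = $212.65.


Unit rate = total / quantity
= 212.65 / 79
= $2.69 per unit

$2.69 per unit


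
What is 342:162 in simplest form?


GCD(342, 162) = 18
342/18 : 162/18
= 19:9

19:9


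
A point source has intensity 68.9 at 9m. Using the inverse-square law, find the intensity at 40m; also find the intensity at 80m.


I₁d₁² = I₂d₂²
I at 40m = 68.9 × (9/40)² = 68.9 × 81/1600 = 5580.9/1600 ≈ 3.4881
I at 80m = 68.9 × (9/80)² = 68.9 × 81/6400 = 5580.9/6400 ≈ 0.8720
= 3.4881 and 0.8720

3.4881 and 0.8720


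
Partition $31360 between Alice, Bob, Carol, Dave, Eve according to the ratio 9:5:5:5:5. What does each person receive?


Total parts = 9 + 5 + 5 + 5 + 5 = 29
Alice: 31360 × 9/29 = 9732.41
Bob: 31360 × 5/29 = 5406.90
Carol: 31360 × 5/29 = 5406.90
Dave: 31360 × 5/29 = 5406.90
Eve: 31360 × 5/29 = 5406.90
= Alice: $9732.41, Bob: $5406.90, Carol: $5406.90, Dave: $5406.90, Eve: $5406.90

Alice: $9732.41, Bob: $5406.90, Carol: $5406.90, Dave: $5406.90, Eve: $5406.90


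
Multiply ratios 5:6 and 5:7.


Compound ratio = (5×5) : (6×7)
= 25:42
GCD = 1
= 25:42

25:42


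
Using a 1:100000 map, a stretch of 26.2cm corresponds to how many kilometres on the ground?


Real distance = map distance × scale
= 26.2cm × 100000
= 2620000 cm = 26200.0 m
= 26.200 km

26.200 km


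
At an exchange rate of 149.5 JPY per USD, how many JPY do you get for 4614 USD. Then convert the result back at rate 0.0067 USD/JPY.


Amount × rate = 4614 × 149.5 = 689793.00 JPY
Round-trip: 689793.00 × 0.0067 = 4621.61 USD
= 689793.00 JPY, then 4621.61 USD

689793.00 JPY, then 4621.61 USD


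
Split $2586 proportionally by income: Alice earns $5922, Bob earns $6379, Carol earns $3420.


Total income = 5922 + 6379 + 3420 = $15721
Alice: $2586 × 5922/15721 = $974.13
Bob: $2586 × 6379/15721 = $1049.30
Carol: $2586 × 3420/15721 = $562.57
= Alice: $974.13, Bob: $1049.30, Carol: $562.57

Alice: $974.13, Bob: $1049.30, Carol: $562.57


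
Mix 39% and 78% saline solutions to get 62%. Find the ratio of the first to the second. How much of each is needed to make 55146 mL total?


Let x parts of 39% mix with y parts of 78%.
39x + 78y = 62(x + y)
39x + 78y = 62x + 62y
x(39 - 62) = y(62 - 78)
x/y = (78 - 62)/(62 - 39) = 16/23
Simplify: 16:23
Total parts = 39; one part = 55146/39 = 1414.00 mL
39% solution: 16×1414.00 = 22624.00 mL
78% solution: 23×1414.00 = 32522.00 mL
= ratio 16:23; 22624.00 mL and 32522.00 mL

ratio 16:23; 22624.00 mL and 32522.00 mL


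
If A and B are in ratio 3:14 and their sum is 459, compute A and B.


Let A = 3k, B = 14k.
3k + 14k = 459
17k = 459 → k = 459/17 = 27
A = 3×27 = 81, B = 14×27 = 378
= A = 81, B = 378

A = 81, B = 378


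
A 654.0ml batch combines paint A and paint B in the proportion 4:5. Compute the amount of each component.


Total parts = 4 + 5 = 9
paint A: 654.0 × 4/9 = 290.7ml
paint B: 654.0 × 5/9 = 363.3ml
= 290.7ml and 363.3ml

290.7ml and 363.3ml


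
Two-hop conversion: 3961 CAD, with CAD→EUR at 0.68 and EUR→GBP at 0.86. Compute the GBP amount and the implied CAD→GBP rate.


Step 1: 3961 CAD × 0.68 = 2693.48 EUR
Step 2: 2693.48 EUR × 0.86 = 2316.39 GBP
Implied rate CAD→GBP = 0.68 × 0.86 = 0.5848
= 2316.39 GBP; implied rate 0.5848 GBP/CAD

2316.39 GBP; implied rate 0.5848 GBP/CAD


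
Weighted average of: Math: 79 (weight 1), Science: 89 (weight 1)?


Numerator = 79×1 + 89×1
= 79 + 89
= 168
Total weight = 2
Weighted avg = 168/2
= 84.00

84.00


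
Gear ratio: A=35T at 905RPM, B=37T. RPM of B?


Gear ratio = 35:37 = 35:37
RPM_B = RPM_A × (teeth_A / teeth_B)
= 905 × (35/37)
= 856.1 RPM

856.1 RPM


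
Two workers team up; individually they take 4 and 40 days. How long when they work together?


Rate of A = 1/4 per day
Rate of B = 1/40 per day
Combined rate = 1/4 + 1/40 = 44/160 = 0.2750 per day
Days = 1 / combined rate = 160/44
≈ 3.64 days

3.64 days


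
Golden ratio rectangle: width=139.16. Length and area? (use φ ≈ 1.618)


φ = (1 + √5) / 2 ≈ 1.618
Length = width × φ = 139.16 × 1.618 = 225.16088
≈ 225.16
Area = width × length = 139.16 × 225.16088 = 31333.3880608 ≈ 31333.39
= Length: 225.16, Area: 31333.39

Length: 225.16, Area: 31333.39


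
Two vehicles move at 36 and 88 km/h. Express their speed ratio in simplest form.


Ratio = 36:88
GCD = 4
Simplified = 9:22
Time ratio (same distance) = 22:9
Speed ratio = 9:22

9:22


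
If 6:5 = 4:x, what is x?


Cross multiply: 6 × x = 5 × 4
6x = 20
x = 20 / 6
= 3.33

3.33


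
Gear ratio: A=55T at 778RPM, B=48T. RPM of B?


Gear ratio = 55:48 = 55:48
RPM_B = RPM_A × (teeth_A / teeth_B)
= 778 × (55/48)
= 891.5 RPM

891.5 RPM


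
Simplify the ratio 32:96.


GCD(32, 96) = 32
32/32 : 96/32
= 1:3

1:3


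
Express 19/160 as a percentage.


Percentage = (part / whole) × 100
= (19 / 160) × 100
≈ 11.88%

11.88%


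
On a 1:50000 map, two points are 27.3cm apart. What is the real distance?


Real distance = map distance × scale
= 27.3cm × 50000
= 1365000 cm = 13650.0 m
= 13.650 km

13.650 km


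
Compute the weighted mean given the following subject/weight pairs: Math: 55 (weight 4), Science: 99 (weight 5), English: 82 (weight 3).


Numerator = 55×4 + 99×5 + 82×3
= 220 + 495 + 246
= 961
Total weight = 12
Weighted avg = 961/12
= 80.08

80.08


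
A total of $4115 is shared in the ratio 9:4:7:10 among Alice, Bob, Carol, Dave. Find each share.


Total parts = 9 + 4 + 7 + 10 = 30
Alice: 4115 × 9/30 = 1234.50
Bob: 4115 × 4/30 = 548.67
Carol: 4115 × 7/30 = 960.17
Dave: 4115 × 10/30 = 1371.67
= Alice: $1234.50, Bob: $548.67, Carol: $960.17, Dave: $1371.67

Alice: $1234.50, Bob: $548.67, Carol: $960.17, Dave: $1371.67


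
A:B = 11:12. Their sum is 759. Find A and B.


Let A = 11k, B = 12k.
11k + 12k = 759
23k = 759 → k = 759/23 = 33
A = 11×33 = 363, B = 12×33 = 396
= A = 363, B = 396

A = 363, B = 396


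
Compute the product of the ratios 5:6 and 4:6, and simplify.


Compound ratio = (5×4) : (6×6)
= 20:36
GCD = 4
= 5:9

5:9


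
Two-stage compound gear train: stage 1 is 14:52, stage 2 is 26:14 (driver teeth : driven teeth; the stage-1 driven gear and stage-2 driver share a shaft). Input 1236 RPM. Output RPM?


Stage 1: RPM_B = RPM_A × t_A/t_B = 1236 × 14/52 = 17304/52 ≈ 332.77
B and C share a shaft → RPM_C = RPM_B
Stage 2: RPM_D = RPM_C × t_C/t_D = RPM_A × (t_A×t_C)/(t_B×t_D)
Overall ratio = (14×26)/(52×14) = 364/728
RPM_D = 1236 × 364/728 = 449904/728
= 618.00 RPM

618.00 RPM


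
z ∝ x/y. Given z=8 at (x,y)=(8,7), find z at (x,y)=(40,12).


z = k·x/y
Solve for k using the known point: k = z·y/x = 8×7/8 = 56/8 = 7.0000
Now evaluate at x=40, y=12:
z = k × 40 / 12 = (56 × 40) / (8 × 12) = 2240/96
≈ 23.3333

23.3333


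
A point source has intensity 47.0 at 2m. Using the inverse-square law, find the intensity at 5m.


I₁d₁² = I₂d₂²
I₂ = I₁ × (d₁/d₂)²
= 47.0 × (2/5)²
= 47.0 × 4/25
= 188/25
= 7.5200

7.5200


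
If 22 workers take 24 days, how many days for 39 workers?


Inverse proportion: x × y = constant
k = 22 × 24 = 528
y₂ = k / 39 = 528 / 39
= 13.54

13.54


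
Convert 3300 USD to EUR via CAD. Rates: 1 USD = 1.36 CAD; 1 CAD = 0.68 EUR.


Step 1: 3300 USD × 1.36 = 4488.00 CAD
Step 2: 4488.00 CAD × 0.68 = 3051.84 EUR
Implied rate USD→EUR = 1.36 × 0.68 = 0.9248
= 3051.84 EUR

3051.84 EUR


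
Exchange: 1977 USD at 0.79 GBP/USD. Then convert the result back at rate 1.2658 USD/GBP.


Amount × rate = 1977 × 0.79 = 1561.83 GBP
Round-trip: 1561.83 × 1.2658 = 1976.96 USD
= 1561.83 GBP, then 1976.96 USD

1561.83 GBP, then 1976.96 USD


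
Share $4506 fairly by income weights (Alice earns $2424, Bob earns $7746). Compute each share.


Total income = 2424 + 7746 = $10170
Alice: $4506 × 2424/10170 = $1074.00
Bob: $4506 × 7746/10170 = $3432.00
= Alice: $1074.00, Bob: $3432.00

Alice: $1074.00, Bob: $3432.00


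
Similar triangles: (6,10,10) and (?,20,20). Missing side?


Scale factor = 20/10 = 2
Missing side = 6 × 2
= 12.0

12.0


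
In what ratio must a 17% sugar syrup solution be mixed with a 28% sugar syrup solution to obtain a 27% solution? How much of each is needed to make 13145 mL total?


Let x parts of 17% mix with y parts of 28%.
17x + 28y = 27(x + y)
17x + 28y = 27x + 27y
x(17 - 27) = y(27 - 28)
x/y = (28 - 27)/(27 - 17) = 1/10
Simplify: 1:10
Total parts = 11; one part = 13145/11 = 1195.00 mL
17% solution: 1×1195.00 = 1195.00 mL
28% solution: 10×1195.00 = 11950.00 mL
= ratio 1:10; 1195.00 mL and 11950.00 mL

ratio 1:10; 1195.00 mL and 11950.00 mL


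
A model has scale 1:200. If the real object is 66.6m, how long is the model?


Model size = real / scale
= 66.6 / 200
= 0.3330 m

0.3330 m


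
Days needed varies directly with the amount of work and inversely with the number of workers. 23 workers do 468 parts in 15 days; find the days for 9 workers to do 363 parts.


Days ∝ work / workers, so d₂ = d₁ × (m₁/m₂) × (w₂/w₁)
Workers factor (inverse): 23/9 ≈ 2.5556
Work factor (direct): 363/468 ≈ 0.7756
d₂ = 15 × 23/9 × 363/468 = (15 × 23 × 363) / (9 × 468) = 125235/4212
≈ 29.73 days

29.73 days


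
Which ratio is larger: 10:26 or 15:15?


10/26 = 0.3846
15/15 = 1.0000
0.3846 < 1.0000, so 10:26 is less
= 15:15

15:15


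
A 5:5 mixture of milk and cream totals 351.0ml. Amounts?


Total parts = 5 + 5 = 10
milk: 351.0 × 5/10 = 175.5ml
cream: 351.0 × 5/10 = 175.5ml
= 175.5ml and 175.5ml

175.5ml and 175.5ml


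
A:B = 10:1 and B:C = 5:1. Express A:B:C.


Match B: multiply A:B by 5 → 50:5
Multiply B:C by 1 → 5:1
Combined: 50:5:1
GCD = 1
= 50:5:1

50:5:1


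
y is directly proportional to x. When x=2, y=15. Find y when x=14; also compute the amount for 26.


Direct proportion: y/x = constant
k = 15/2 = 7.5000
y at x=14: k × 14 = 15 × 14 / 2 = 210/2 = 105.00
y at x=26: k × 26 = 15 × 26 / 2 = 390/2 = 195.00
= 105.00 and 195.00

105.00 and 195.00


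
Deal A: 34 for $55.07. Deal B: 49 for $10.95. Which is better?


Deal A: $55.07/34 = $1.6197/unit
Deal B: $10.95/49 = $0.2235/unit
B is cheaper per unit
= Deal B

Deal B


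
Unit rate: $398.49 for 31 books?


Unit rate = total / quantity
= 398.49 / 31
= $12.85 per unit

$12.85 per unit


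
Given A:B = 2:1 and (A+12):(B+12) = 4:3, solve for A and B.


Let A = 2k, B = 1k.
(2k + 12) / (1k + 12) = 4/3
Cross-multiply: 3(2k + 12) = 4(1k + 12)
6k + 36 = 4k + 48
6k - 4k = 48 - 36
2k = 12
k = 12/2 = 6
A = 2×6 = 12, B = 1×6 = 6
= A = 12, B = 6

A = 12, B = 6


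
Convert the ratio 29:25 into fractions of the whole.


Total parts = 29 + 25 = 54
First part: 29/54 = 29/54
Second part: 25/54 = 25/54
= 29/54 and 25/54

29/54 and 25/54


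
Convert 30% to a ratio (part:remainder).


30% means 30 parts out of 100; remainder = 70
Part : remainder = 30:70
GCD = 10
= 3:7

3:7


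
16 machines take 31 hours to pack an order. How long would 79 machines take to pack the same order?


Inverse proportion: x × y = constant
k = 16 × 31 = 496
y₂ = k / 79 = 496 / 79
= 6.28

6.28


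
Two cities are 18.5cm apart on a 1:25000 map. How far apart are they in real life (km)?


Real distance = map distance × scale
= 18.5cm × 25000
= 462500 cm = 4625.0 m
= 4.625 km

4.625 km


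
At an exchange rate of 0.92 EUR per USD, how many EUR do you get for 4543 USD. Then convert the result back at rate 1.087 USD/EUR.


Amount × rate = 4543 × 0.92 = 4179.56 EUR
Round-trip: 4179.56 × 1.087 = 4543.18 USD
= 4179.56 EUR, then 4543.18 USD

4179.56 EUR, then 4543.18 USD


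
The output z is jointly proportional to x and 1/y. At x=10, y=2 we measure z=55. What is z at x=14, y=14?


z = k·x/y
Solve for k using the known point: k = z·y/x = 55×2/10 = 110/10 = 11.0000
Now evaluate at x=14, y=14:
z = k × 14 / 14 = (110 × 14) / (10 × 14) = 1540/140
= 11.0000

11.0000


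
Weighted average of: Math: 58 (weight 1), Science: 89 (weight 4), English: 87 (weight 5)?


Numerator = 58×1 + 89×4 + 87×5
= 58 + 356 + 435
= 849
Total weight = 10
Weighted avg = 849/10
= 84.90

84.90


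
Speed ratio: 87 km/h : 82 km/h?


Ratio = 87:82
GCD = 1
Simplified = 87:82
Time ratio (same distance) = 82:87
Speed ratio = 87:82

87:82


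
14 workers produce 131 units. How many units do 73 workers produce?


Direct proportion: y/x = constant
k = 131/14 ≈ 9.3571
y₂ = k × 73 = 131 × 73 / 14 = 9563/14
≈ 683.07

683.07


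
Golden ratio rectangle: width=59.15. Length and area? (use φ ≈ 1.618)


φ = (1 + √5) / 2 ≈ 1.618
Length = width × φ = 59.15 × 1.618 = 95.7047
≈ 95.70
Area = width × length = 59.15 × 95.7047 = 5660.933005 ≈ 5660.93
= Length: 95.70, Area: 5660.93

Length: 95.70, Area: 5660.93


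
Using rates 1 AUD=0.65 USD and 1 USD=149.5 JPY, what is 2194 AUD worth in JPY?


Step 1: 2194 AUD × 0.65 = 1426.10 USD
Step 2: 1426.10 USD × 149.5 = 213201.95 JPY
Implied rate AUD→JPY = 0.65 × 149.5 = 97.1750
= 213201.95 JPY

213201.95 JPY


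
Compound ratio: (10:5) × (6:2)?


Compound ratio = (10×6) : (5×2)
= 60:10
GCD = 10
= 6:1

6:1


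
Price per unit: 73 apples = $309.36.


Unit rate = total / quantity
= 309.36 / 73
= $4.24 per unit

$4.24 per unit


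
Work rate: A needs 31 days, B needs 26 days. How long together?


Rate of A = 1/31 per day
Rate of B = 1/26 per day
Combined rate = 1/31 + 1/26 = 57/806 ≈ 0.0707 per day
Days = 1 / combined rate = 806/57
≈ 14.14 days

14.14 days


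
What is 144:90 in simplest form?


GCD(144, 90) = 18
144/18 : 90/18
= 8:5

8:5


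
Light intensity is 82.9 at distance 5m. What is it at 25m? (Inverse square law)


I₁d₁² = I₂d₂²
I₂ = I₁ × (d₁/d₂)²
= 82.9 × (5/25)²
= 82.9 × 25/625
= 2072.5/625
= 3.3160

3.3160


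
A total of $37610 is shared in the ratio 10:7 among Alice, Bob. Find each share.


Total parts = 10 + 7 = 17
Alice: 37610 × 10/17 = 22123.53
Bob: 37610 × 7/17 = 15486.47
= Alice: $22123.53, Bob: $15486.47

Alice: $22123.53, Bob: $15486.47


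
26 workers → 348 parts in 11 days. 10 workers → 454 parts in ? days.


Days ∝ work / workers, so d₂ = d₁ × (m₁/m₂) × (w₂/w₁)
Workers factor (inverse): 26/10 = 2.6000
Work factor (direct): 454/348 ≈ 1.3046
d₂ = 11 × 26/10 × 454/348 = (11 × 26 × 454) / (10 × 348) = 129844/3480
≈ 37.31 days

37.31 days


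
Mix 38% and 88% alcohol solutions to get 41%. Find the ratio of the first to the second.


Let x parts of 38% mix with y parts of 88%.
38x + 88y = 41(x + y)
38x + 88y = 41x + 41y
x(38 - 41) = y(41 - 88)
x/y = (88 - 41)/(41 - 38) = 47/3
Simplify: 47:3
= 47:3

47:3


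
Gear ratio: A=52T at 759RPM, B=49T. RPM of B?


Gear ratio = 52:49 = 52:49
RPM_B = RPM_A × (teeth_A / teeth_B)
= 759 × (52/49)
= 805.5 RPM

805.5 RPM


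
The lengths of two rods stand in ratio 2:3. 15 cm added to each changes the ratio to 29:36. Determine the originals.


Let A = 2k, B = 3k.
(2k + 15) / (3k + 15) = 29/36
Cross-multiply: 36(2k + 15) = 29(3k + 15)
72k + 540 = 87k + 435
72k - 87k = 435 - 540
-15k = -105
k = -105/-15 = 7
A = 2×7 = 14, B = 3×7 = 21
= A = 14, B = 21

A = 14, B = 21


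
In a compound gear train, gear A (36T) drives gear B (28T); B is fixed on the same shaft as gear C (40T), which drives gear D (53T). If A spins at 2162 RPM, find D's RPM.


Stage 1: RPM_B = RPM_A × t_A/t_B = 2162 × 36/28 = 77832/28 ≈ 2779.71
B and C share a shaft → RPM_C = RPM_B
Stage 2: RPM_D = RPM_C × t_C/t_D = RPM_A × (t_A×t_C)/(t_B×t_D)
Overall ratio = (36×40)/(28×53) = 1440/1484
RPM_D = 2162 × 1440/1484 = 3113280/1484
≈ 2097.90 RPM

2097.90 RPM


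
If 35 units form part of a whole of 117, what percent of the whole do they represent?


Percentage = (part / whole) × 100
= (35 / 117) × 100
≈ 29.91%

29.91%


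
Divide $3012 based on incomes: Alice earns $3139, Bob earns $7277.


Total income = 3139 + 7277 = $10416
Alice: $3012 × 3139/10416 = $907.71
Bob: $3012 × 7277/10416 = $2104.29
= Alice: $907.71, Bob: $2104.29

Alice: $907.71, Bob: $2104.29


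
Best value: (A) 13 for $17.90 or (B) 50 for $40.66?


Deal A: $17.90/13 = $1.3769/unit
Deal B: $40.66/50 = $0.8132/unit
B is cheaper per unit
= Deal B

Deal B


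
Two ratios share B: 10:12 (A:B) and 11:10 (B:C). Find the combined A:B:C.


Match B: multiply A:B by 11 → 110:132
Multiply B:C by 12 → 132:120
Combined: 110:132:120
GCD = 2
= 55:66:60

55:66:60
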